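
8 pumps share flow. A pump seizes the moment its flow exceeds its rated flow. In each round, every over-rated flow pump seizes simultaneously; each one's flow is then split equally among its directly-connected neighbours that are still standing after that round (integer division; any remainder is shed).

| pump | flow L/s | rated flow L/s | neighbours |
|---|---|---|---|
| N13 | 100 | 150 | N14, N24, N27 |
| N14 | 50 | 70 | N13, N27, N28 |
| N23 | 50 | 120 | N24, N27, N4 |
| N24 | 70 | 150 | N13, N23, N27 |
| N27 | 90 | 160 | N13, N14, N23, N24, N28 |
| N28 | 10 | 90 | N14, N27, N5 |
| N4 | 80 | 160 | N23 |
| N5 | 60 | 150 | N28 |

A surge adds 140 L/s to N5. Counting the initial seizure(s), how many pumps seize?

8

Round 1 — N5 at 200 > 150. N5 seizes.
  N5 sheds 200 L/s to N28: 200 each.
    N28: 10+200 = 210 > 90
Round 2 — N28 seizes.
  N28 sheds 210 L/s to N14, N27: 105 each.
    N14: 50+105 = 155 > 70
    N27: 90+105 = 195 > 160
Round 3 — N14, N27 seize.
  N14 sheds 155 L/s to N13: 155 each.
    N13: 100+155 = 255 > 150
  N27 sheds 195 L/s to N13, N23, N24: 65 each.
    N13: 255+65 = 320 > 150
    N23: 50+65 = 115 ≤ 120
    N24: 70+65 = 135 ≤ 150
Round 4 — N13 seizes.
  N13 sheds 320 L/s to N24: 320 each.
    N24: 135+320 = 455 > 150
Round 5 — N24 seizes.
  N24 sheds 455 L/s to N23: 455 each.
    N23: 115+455 = 570 > 120
Round 6 — N23 seizes.
  N23 sheds 570 L/s to N4: 570 each.
    N4: 80+570 = 650 > 160
Round 7 — N4 seizes.
  N4 sheds 650 L/s: no online neighbours, lost.
No further seizures.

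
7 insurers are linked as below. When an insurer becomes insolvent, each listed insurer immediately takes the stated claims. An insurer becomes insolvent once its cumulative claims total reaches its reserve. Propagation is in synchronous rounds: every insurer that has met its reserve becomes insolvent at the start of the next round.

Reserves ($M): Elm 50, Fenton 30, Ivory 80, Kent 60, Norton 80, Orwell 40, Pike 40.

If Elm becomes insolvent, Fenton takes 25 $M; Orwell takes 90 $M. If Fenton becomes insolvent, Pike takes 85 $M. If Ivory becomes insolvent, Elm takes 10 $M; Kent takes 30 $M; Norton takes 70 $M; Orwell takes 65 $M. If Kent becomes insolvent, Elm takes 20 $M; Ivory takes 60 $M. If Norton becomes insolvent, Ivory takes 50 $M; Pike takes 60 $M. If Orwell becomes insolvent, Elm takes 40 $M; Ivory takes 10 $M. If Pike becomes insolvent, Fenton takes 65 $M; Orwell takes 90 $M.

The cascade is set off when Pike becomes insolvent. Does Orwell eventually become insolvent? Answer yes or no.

Round 1 — Pike becomes insolvent (initial).
  Fenton: +65 → 65 ≥ 30
  Orwell: +90 → 90 ≥ 40
Round 2 — Fenton, Orwell become insolvent.
  Elm: +40 → 40 < 50
  Ivory: +10 → 10 < 80
No further insolvencies.

yes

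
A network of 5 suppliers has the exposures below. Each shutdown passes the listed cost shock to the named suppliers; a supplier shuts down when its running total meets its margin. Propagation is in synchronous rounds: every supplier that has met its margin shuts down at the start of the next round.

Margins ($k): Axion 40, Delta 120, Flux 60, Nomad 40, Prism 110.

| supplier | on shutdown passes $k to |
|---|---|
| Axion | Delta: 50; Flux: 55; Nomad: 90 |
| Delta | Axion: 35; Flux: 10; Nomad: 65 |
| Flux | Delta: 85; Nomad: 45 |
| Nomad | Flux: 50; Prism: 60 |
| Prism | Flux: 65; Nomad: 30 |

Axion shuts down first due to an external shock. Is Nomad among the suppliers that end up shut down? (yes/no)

Round 1 — Axion shuts down (initial).
  Delta: +50 → 50 < 120
  Flux: +55 → 55 < 60
  Nomad: +90 → 90 ≥ 40
Round 2 — Nomad shuts down.
  Flux: +50 → 105 ≥ 60
  Prism: +60 → 60 < 110
Round 3 — Flux shuts down.
  Delta: +85 → 135 ≥ 120
Round 4 — Delta shuts down.
No further shutdowns.

yes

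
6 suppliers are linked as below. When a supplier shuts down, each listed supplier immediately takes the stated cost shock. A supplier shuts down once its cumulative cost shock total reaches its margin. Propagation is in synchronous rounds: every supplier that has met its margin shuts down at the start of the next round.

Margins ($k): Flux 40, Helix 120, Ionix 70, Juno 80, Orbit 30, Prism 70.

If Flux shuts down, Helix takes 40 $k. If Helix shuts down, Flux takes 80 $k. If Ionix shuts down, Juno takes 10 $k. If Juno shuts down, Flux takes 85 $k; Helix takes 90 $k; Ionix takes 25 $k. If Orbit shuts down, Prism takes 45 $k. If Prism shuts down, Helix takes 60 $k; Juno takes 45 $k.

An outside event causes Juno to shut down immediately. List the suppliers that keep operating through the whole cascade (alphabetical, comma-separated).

Round 1 — Juno shuts down (initial).
  Flux: +85 → 85 ≥ 40
  Helix: +90 → 90 < 120
  Ionix: +25 → 25 < 70
Round 2 — Flux shuts down.
  Helix: +40 → 130 ≥ 120
Round 3 — Helix shuts down.
No further shutdowns.

Ionix, Orbit, Prism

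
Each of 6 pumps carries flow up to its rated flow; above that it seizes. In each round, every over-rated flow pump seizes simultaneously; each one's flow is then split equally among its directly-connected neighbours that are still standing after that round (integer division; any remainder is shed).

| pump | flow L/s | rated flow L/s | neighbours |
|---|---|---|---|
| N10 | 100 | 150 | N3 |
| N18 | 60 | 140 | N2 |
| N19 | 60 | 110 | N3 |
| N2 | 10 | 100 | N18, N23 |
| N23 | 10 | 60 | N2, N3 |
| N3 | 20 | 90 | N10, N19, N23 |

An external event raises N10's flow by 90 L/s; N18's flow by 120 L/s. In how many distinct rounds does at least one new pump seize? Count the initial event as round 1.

3

Round 1 — N10 at 190 > 150; N18 at 180 > 140. N10, N18 seize.
  N10 sheds 190 L/s to N3: 190 each.
    N3: 20+190 = 210 > 90
  N18 sheds 180 L/s to N2: 180 each.
    N2: 10+180 = 190 > 100
Round 2 — N2, N3 seize.
  N2 sheds 190 L/s to N23: 190 each.
    N23: 10+190 = 200 > 60
  N3 sheds 210 L/s to N19, N23: 105 each.
    N19: 60+105 = 165 > 110
    N23: 200+105 = 305 > 60
Round 3 — N19, N23 seize.
  N19 sheds 165 L/s: no online neighbours, lost.
  N23 sheds 305 L/s: no online neighbours, lost.
No further seizures.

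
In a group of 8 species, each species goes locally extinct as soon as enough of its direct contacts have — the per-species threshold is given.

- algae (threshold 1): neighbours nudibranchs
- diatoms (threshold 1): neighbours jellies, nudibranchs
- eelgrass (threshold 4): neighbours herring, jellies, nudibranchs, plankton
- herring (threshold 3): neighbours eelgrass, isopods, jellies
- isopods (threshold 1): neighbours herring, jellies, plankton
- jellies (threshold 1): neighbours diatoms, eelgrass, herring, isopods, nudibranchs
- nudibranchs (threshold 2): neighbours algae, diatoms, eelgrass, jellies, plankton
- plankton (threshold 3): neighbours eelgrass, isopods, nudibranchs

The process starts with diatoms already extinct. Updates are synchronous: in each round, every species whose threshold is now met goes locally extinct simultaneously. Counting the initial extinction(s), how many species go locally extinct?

Round 1 — diatoms goes locally extinct (initial).
Round 2 — checking thresholds:
  jellies: 1 of 5 neighbours ≥ 1, goes locally extinct.
  nudibranchs: 1 of 5 neighbours < 2, below threshold.
Round 3 — checking thresholds:
  eelgrass: 1 of 4 neighbours < 4, below threshold.
  herring: 1 of 3 neighbours < 3, below threshold.
  isopods: 1 of 3 neighbours ≥ 1, goes locally extinct.
  nudibranchs: 2 of 5 neighbours ≥ 2, goes locally extinct.
Round 4 — checking thresholds:
  algae: 1 of 1 neighbours ≥ 1, goes locally extinct.
  eelgrass: 2 of 4 neighbours < 4, below threshold.
  herring: 2 of 3 neighbours < 3, below threshold.
  plankton: 2 of 3 neighbours < 3, below threshold.
Round 5 — no new extinctions; cascade stops.

5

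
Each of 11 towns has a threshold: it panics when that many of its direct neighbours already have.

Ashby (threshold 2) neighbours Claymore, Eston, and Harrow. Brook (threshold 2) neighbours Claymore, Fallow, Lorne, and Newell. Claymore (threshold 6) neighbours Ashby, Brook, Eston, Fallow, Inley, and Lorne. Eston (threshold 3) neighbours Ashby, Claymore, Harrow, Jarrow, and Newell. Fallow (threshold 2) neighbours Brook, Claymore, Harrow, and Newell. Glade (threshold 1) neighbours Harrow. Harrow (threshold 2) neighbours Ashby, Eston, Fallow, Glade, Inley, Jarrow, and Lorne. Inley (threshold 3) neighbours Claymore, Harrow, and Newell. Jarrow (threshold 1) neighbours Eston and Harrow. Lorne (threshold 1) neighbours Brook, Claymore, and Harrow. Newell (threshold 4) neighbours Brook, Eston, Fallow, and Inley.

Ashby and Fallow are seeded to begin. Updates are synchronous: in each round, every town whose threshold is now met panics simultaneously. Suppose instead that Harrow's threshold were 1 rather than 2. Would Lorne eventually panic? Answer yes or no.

yes

With Harrow's threshold at 1:
Round 1 — Ashby, Fallow panic (initial).
Round 2 — checking thresholds:
  Brook: 1 of 4 neighbours < 2, holds.
  Claymore: 2 of 6 neighbours < 6, holds.
  Eston: 1 of 5 neighbours < 3, holds.
  Harrow: 2 of 7 neighbours ≥ 1, panics.
  Newell: 1 of 4 neighbours < 4, holds.
Round 3 — checking thresholds:
  Brook: 1 of 4 neighbours < 2, holds.
  Claymore: 2 of 6 neighbours < 6, holds.
  Eston: 2 of 5 neighbours < 3, holds.
  Glade: 1 of 1 neighbours ≥ 1, panics.
  Inley: 1 of 3 neighbours < 3, holds.
  Jarrow: 1 of 2 neighbours ≥ 1, panics.
  Lorne: 1 of 3 neighbours ≥ 1, panics.
  Newell: 1 of 4 neighbours < 4, holds.
Round 4 — checking thresholds:
  Brook: 2 of 4 neighbours ≥ 2, panics.
  Claymore: 3 of 6 neighbours < 6, holds.
  Eston: 3 of 5 neighbours ≥ 3, panics.
  Inley: 1 of 3 neighbours < 3, holds.
  Newell: 1 of 4 neighbours < 4, holds.
Round 5 — no new panics; cascade stops.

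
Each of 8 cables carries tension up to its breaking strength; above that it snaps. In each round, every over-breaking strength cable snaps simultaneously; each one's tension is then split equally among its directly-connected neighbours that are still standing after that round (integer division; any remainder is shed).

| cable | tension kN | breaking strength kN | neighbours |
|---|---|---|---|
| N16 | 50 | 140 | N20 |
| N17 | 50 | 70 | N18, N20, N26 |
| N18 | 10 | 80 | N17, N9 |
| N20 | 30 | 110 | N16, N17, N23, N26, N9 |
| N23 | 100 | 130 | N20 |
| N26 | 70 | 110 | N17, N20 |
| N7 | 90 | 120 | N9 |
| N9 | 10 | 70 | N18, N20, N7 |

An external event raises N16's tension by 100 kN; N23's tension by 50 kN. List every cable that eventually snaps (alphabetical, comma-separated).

Round 1 — N16 at 150 > 140; N23 at 150 > 130. N16, N23 snap.
  N16 sheds 150 kN to N20: 150 each.
    N20: 30+150 = 180 > 110
  N23 sheds 150 kN to N20: 150 each.
    N20: 180+150 = 330 > 110
Round 2 — N20 snaps.
  N20 sheds 330 kN to N17, N26, N9: 110 each.
    N17: 50+110 = 160 > 70
    N26: 70+110 = 180 > 110
    N9: 10+110 = 120 > 70
Round 3 — N17, N26, N9 snap.
  N17 sheds 160 kN to N18: 160 each.
    N18: 10+160 = 170 > 80
  N26 sheds 180 kN: no online neighbours, lost.
  N9 sheds 120 kN to N18, N7: 60 each.
    N18: 170+60 = 230 > 80
    N7: 90+60 = 150 > 120
Round 4 — N18, N7 snap.
  N18 sheds 230 kN: no online neighbours, lost.
  N7 sheds 150 kN: no online neighbours, lost.
No further breaks.

N16, N17, N18, N20, N23, N26, N7, N9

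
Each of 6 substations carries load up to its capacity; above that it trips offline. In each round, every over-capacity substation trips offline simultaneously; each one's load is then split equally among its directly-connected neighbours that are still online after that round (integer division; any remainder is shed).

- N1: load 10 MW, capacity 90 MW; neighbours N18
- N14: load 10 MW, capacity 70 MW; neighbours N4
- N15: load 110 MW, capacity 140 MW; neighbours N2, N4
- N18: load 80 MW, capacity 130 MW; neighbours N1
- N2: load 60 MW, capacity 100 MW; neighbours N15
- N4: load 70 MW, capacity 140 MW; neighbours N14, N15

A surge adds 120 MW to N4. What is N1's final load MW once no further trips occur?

10

Round 1 — N4 at 190 > 140. N4 trips offline.
  N4 sheds 190 MW to N14, N15: 95 each.
    N14: 10+95 = 105 > 70
    N15: 110+95 = 205 > 140
Round 2 — N14, N15 trip offline.
  N14 sheds 105 MW: no online neighbours, lost.
  N15 sheds 205 MW to N2: 205 each.
    N2: 60+205 = 265 > 100
Round 3 — N2 trips offline.
  N2 sheds 265 MW: no online neighbours, lost.
No further trips.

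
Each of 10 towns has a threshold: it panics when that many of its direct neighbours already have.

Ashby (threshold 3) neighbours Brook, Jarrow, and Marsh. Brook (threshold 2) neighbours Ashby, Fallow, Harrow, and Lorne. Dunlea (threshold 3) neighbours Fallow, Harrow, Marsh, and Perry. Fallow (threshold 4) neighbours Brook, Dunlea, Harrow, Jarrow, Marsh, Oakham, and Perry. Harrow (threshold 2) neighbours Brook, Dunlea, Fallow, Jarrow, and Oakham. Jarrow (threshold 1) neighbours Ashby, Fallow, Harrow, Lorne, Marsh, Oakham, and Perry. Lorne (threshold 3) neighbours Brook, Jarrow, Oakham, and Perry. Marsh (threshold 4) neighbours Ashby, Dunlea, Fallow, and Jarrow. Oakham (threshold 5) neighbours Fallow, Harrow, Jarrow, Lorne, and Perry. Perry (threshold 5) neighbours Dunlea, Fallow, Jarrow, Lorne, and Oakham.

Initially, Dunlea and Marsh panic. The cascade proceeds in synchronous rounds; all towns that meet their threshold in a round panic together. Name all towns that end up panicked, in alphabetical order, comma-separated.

Round 1 — Dunlea, Marsh panic (initial).
Round 2 — checking thresholds:
  Ashby: 1 of 3 neighbours < 3, below threshold.
  Fallow: 2 of 7 neighbours < 4, below threshold.
  Harrow: 1 of 5 neighbours < 2, below threshold.
  Jarrow: 1 of 7 neighbours ≥ 1, panics.
  Perry: 1 of 5 neighbours < 5, below threshold.
Round 3 — checking thresholds:
  Ashby: 2 of 3 neighbours < 3, below threshold.
  Fallow: 3 of 7 neighbours < 4, below threshold.
  Harrow: 2 of 5 neighbours ≥ 2, panics.
  Lorne: 1 of 4 neighbours < 3, below threshold.
  Oakham: 1 of 5 neighbours < 5, below threshold.
  Perry: 2 of 5 neighbours < 5, below threshold.
Round 4 — checking thresholds:
  Ashby: 2 of 3 neighbours < 3, below threshold.
  Brook: 1 of 4 neighbours < 2, below threshold.
  Fallow: 4 of 7 neighbours ≥ 4, panics.
  Lorne: 1 of 4 neighbours < 3, below threshold.
  Oakham: 2 of 5 neighbours < 5, below threshold.
  Perry: 2 of 5 neighbours < 5, below threshold.
Round 5 — checking thresholds:
  Ashby: 2 of 3 neighbours < 3, below threshold.
  Brook: 2 of 4 neighbours ≥ 2, panics.
  Lorne: 1 of 4 neighbours < 3, below threshold.
  Oakham: 3 of 5 neighbours < 5, below threshold.
  Perry: 3 of 5 neighbours < 5, below threshold.
Round 6 — checking thresholds:
  Ashby: 3 of 3 neighbours ≥ 3, panics.
  Lorne: 2 of 4 neighbours < 3, below threshold.
  Oakham: 3 of 5 neighbours < 5, below threshold.
  Perry: 3 of 5 neighbours < 5, below threshold.
Round 7 — no new panics; cascade stops.

Ashby, Brook, Dunlea, Fallow, Harrow, Jarrow, Marsh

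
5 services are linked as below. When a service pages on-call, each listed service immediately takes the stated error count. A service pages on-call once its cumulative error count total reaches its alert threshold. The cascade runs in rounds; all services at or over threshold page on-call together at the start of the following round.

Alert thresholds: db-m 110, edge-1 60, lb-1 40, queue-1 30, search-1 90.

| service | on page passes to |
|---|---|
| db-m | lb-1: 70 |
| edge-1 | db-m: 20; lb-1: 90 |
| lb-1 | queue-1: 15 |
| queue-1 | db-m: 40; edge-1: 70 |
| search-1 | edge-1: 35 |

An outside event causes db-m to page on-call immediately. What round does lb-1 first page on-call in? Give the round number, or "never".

2

Round 1 — db-m pages on-call (initial).
  lb-1: +70 → 70 ≥ 40
Round 2 — lb-1 pages on-call.
  queue-1: +15 → 15 < 30
No further pages.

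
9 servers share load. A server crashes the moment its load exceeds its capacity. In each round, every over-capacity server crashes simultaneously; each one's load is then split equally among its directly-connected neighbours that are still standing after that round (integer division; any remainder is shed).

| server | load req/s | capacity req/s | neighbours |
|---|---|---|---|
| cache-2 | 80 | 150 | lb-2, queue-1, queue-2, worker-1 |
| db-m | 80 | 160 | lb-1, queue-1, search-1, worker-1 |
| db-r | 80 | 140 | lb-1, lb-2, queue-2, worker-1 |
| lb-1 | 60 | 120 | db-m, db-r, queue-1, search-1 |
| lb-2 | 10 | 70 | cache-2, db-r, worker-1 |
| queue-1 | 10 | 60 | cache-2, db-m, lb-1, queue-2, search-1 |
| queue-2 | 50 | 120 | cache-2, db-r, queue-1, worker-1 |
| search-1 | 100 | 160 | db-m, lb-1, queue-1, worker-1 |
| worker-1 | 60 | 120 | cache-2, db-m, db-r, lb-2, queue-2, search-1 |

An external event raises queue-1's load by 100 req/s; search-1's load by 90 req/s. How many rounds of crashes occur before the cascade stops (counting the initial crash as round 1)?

5

Round 1 — queue-1 at 110 > 60; search-1 at 190 > 160. queue-1, search-1 crash.
  queue-1 sheds 110 req/s to cache-2, db-m, lb-1, queue-2: 27 each (2 lost).
    cache-2: 80+27 = 107 ≤ 150
    db-m: 80+27 = 107 ≤ 160
    lb-1: 60+27 = 87 ≤ 120
    queue-2: 50+27 = 77 ≤ 120
  search-1 sheds 190 req/s to db-m, lb-1, worker-1: 63 each (1 lost).
    db-m: 107+63 = 170 > 160
    lb-1: 87+63 = 150 > 120
    worker-1: 60+63 = 123 > 120
Round 2 — db-m, lb-1, worker-1 crash.
  db-m sheds 170 req/s: no online neighbours, lost.
  lb-1 sheds 150 req/s to db-r: 150 each.
    db-r: 80+150 = 230 > 140
  worker-1 sheds 123 req/s to cache-2, db-r, lb-2, queue-2: 30 each (3 lost).
    cache-2: 107+30 = 137 ≤ 150
    db-r: 230+30 = 260 > 140
    lb-2: 10+30 = 40 ≤ 70
    queue-2: 77+30 = 107 ≤ 120
Round 3 — db-r crashes.
  db-r sheds 260 req/s to lb-2, queue-2: 130 each.
    lb-2: 40+130 = 170 > 70
    queue-2: 107+130 = 237 > 120
Round 4 — lb-2, queue-2 crash.
  lb-2 sheds 170 req/s to cache-2: 170 each.
    cache-2: 137+170 = 307 > 150
  queue-2 sheds 237 req/s to cache-2: 237 each.
    cache-2: 307+237 = 544 > 150
Round 5 — cache-2 crashes.
  cache-2 sheds 544 req/s: no online neighbours, lost.
No further crashes.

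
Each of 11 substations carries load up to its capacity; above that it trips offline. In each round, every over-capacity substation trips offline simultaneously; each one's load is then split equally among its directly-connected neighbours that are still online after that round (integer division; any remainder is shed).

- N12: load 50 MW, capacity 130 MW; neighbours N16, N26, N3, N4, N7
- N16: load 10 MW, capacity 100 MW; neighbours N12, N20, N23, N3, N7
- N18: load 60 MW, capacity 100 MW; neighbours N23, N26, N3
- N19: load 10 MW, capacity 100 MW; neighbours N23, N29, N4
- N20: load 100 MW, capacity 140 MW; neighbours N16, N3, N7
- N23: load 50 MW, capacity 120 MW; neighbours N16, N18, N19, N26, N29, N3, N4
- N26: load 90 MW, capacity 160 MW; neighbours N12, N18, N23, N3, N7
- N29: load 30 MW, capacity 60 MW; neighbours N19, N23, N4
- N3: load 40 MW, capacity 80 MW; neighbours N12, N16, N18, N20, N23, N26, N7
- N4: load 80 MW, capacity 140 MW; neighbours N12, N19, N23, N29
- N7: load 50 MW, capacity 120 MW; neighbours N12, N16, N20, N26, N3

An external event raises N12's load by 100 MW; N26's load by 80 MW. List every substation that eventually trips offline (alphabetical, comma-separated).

Round 1 — N12 at 150 > 130; N26 at 170 > 160. N12, N26 trip offline.
  N12 sheds 150 MW to N16, N3, N4, N7: 37 each (2 lost).
    N16: 10+37 = 47 ≤ 100
    N3: 40+37 = 77 ≤ 80
    N4: 80+37 = 117 ≤ 140
    N7: 50+37 = 87 ≤ 120
  N26 sheds 170 MW to N18, N23, N3, N7: 42 each (2 lost).
    N18: 60+42 = 102 > 100
    N23: 50+42 = 92 ≤ 120
    N3: 77+42 = 119 > 80
    N7: 87+42 = 129 > 120
Round 2 — N18, N3, N7 trip offline.
  N18 sheds 102 MW to N23: 102 each.
    N23: 92+102 = 194 > 120
  N3 sheds 119 MW to N16, N20, N23: 39 each (2 lost).
    N16: 47+39 = 86 ≤ 100
    N20: 100+39 = 139 ≤ 140
    N23: 194+39 = 233 > 120
  N7 sheds 129 MW to N16, N20: 64 each (1 lost).
    N16: 86+64 = 150 > 100
    N20: 139+64 = 203 > 140
Round 3 — N16, N20, N23 trip offline.
  N16 sheds 150 MW: no online neighbours, lost.
  N20 sheds 203 MW: no online neighbours, lost.
  N23 sheds 233 MW to N19, N29, N4: 77 each (2 lost).
    N19: 10+77 = 87 ≤ 100
    N29: 30+77 = 107 > 60
    N4: 117+77 = 194 > 140
Round 4 — N29, N4 trip offline.
  N29 sheds 107 MW to N19: 107 each.
    N19: 87+107 = 194 > 100
  N4 sheds 194 MW to N19: 194 each.
    N19: 194+194 = 388 > 100
Round 5 — N19 trips offline.
  N19 sheds 388 MW: no online neighbours, lost.
No further trips.

N12, N16, N18, N19, N20, N23, N26, N29, N3, N4, N7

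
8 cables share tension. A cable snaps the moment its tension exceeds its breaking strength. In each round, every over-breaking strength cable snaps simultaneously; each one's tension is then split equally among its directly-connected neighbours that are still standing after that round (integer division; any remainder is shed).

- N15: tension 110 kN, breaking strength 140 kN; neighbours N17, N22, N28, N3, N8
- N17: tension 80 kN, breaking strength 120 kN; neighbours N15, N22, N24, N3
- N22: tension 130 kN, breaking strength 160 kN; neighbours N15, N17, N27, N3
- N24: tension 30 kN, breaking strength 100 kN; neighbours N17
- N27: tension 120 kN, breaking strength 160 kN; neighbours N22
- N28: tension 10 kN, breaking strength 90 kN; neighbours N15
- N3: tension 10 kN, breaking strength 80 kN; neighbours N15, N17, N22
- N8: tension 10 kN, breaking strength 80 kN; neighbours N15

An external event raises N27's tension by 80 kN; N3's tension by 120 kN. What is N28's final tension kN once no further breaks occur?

86

Round 1 — N27 at 200 > 160; N3 at 130 > 80. N27, N3 snap.
  N27 sheds 200 kN to N22: 200 each.
    N22: 130+200 = 330 > 160
  N3 sheds 130 kN to N15, N17, N22: 43 each (1 lost).
    N15: 110+43 = 153 > 140
    N17: 80+43 = 123 > 120
    N22: 330+43 = 373 > 160
Round 2 — N15, N17, N22 snap.
  N15 sheds 153 kN to N28, N8: 76 each (1 lost).
    N28: 10+76 = 86 ≤ 90
    N8: 10+76 = 86 > 80
  N17 sheds 123 kN to N24: 123 each.
    N24: 30+123 = 153 > 100
  N22 sheds 373 kN: no online neighbours, lost.
Round 3 — N24, N8 snap.
  N24 sheds 153 kN: no online neighbours, lost.
  N8 sheds 86 kN: no online neighbours, lost.
No further breaks.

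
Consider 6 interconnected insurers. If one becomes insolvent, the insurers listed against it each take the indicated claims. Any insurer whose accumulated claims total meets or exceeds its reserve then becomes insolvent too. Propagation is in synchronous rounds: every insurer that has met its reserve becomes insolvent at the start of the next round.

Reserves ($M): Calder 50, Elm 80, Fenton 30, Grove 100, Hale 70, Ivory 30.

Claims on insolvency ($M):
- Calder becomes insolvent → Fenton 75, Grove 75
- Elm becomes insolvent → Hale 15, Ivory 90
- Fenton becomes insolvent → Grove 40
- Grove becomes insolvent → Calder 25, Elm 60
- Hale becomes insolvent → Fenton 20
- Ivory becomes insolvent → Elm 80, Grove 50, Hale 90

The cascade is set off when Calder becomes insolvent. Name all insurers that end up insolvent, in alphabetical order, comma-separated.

Calder, Fenton, Grove

Round 1 — Calder becomes insolvent (initial).
  Fenton: +75 → 75 ≥ 30
  Grove: +75 → 75 < 100
Round 2 — Fenton becomes insolvent.
  Grove: +40 → 115 ≥ 100
Round 3 — Grove becomes insolvent.
  Elm: +60 → 60 < 80
No further insolvencies.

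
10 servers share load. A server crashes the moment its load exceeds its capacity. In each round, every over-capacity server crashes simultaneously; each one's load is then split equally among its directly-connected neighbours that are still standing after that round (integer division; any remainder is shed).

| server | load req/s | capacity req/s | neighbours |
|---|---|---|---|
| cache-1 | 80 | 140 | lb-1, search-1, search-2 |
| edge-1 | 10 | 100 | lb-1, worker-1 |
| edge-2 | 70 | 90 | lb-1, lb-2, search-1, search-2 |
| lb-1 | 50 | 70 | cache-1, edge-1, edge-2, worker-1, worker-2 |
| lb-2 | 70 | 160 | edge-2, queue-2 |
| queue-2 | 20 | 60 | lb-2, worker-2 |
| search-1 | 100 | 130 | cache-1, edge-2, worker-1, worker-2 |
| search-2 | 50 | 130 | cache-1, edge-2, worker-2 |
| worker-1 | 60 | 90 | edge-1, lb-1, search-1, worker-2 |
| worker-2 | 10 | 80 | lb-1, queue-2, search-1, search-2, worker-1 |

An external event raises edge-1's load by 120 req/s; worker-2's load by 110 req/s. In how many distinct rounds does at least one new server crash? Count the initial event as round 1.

4

Round 1 — edge-1 at 130 > 100; worker-2 at 120 > 80. edge-1, worker-2 crash.
  edge-1 sheds 130 req/s to lb-1, worker-1: 65 each.
    lb-1: 50+65 = 115 > 70
    worker-1: 60+65 = 125 > 90
  worker-2 sheds 120 req/s to lb-1, queue-2, search-1, search-2, worker-1: 24 each.
    lb-1: 115+24 = 139 > 70
    queue-2: 20+24 = 44 ≤ 60
    search-1: 100+24 = 124 ≤ 130
    search-2: 50+24 = 74 ≤ 130
    worker-1: 125+24 = 149 > 90
Round 2 — lb-1, worker-1 crash.
  lb-1 sheds 139 req/s to cache-1, edge-2: 69 each (1 lost).
    cache-1: 80+69 = 149 > 140
    edge-2: 70+69 = 139 > 90
  worker-1 sheds 149 req/s to search-1: 149 each.
    search-1: 124+149 = 273 > 130
Round 3 — cache-1, edge-2, search-1 crash.
  cache-1 sheds 149 req/s to search-2: 149 each.
    search-2: 74+149 = 223 > 130
  edge-2 sheds 139 req/s to lb-2, search-2: 69 each (1 lost).
    lb-2: 70+69 = 139 ≤ 160
    search-2: 223+69 = 292 > 130
  search-1 sheds 273 req/s: no online neighbours, lost.
Round 4 — search-2 crashes.
  search-2 sheds 292 req/s: no online neighbours, lost.
No further crashes.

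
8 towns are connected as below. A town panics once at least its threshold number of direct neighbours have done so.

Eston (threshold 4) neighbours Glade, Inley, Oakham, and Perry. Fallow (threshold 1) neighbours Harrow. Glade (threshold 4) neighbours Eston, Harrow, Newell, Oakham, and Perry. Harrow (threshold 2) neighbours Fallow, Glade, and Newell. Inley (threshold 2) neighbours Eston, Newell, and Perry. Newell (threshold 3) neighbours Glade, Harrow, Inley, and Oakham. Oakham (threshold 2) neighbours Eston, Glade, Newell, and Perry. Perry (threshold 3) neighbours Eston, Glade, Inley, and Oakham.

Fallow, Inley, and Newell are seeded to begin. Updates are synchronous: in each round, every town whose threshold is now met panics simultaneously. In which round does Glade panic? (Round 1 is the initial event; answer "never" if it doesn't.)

never

Round 1 — Fallow, Inley, Newell panic (initial).
Round 2 — checking thresholds:
  Eston: 1 of 4 neighbours < 4, not yet.
  Glade: 1 of 5 neighbours < 4, not yet.
  Harrow: 2 of 3 neighbours ≥ 2, panics.
  Oakham: 1 of 4 neighbours < 2, not yet.
  Perry: 1 of 4 neighbours < 3, not yet.
Round 3 — no new panics; cascade stops.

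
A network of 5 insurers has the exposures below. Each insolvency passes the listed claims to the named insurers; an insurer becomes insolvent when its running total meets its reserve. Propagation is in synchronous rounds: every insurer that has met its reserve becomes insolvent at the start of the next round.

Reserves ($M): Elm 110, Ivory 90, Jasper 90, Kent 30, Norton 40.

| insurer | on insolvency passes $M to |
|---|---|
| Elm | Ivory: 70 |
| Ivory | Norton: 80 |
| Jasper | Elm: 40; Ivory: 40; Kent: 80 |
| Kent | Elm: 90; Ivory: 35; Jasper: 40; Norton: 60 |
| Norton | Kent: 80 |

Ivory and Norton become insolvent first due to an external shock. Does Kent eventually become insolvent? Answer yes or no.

yes

Round 1 — Ivory, Norton become insolvent (initial).
  Kent: +80 → 80 ≥ 30
Round 2 — Kent becomes insolvent.
  Elm: +90 → 90 < 110
  Jasper: +40 → 40 < 90
No further insolvencies.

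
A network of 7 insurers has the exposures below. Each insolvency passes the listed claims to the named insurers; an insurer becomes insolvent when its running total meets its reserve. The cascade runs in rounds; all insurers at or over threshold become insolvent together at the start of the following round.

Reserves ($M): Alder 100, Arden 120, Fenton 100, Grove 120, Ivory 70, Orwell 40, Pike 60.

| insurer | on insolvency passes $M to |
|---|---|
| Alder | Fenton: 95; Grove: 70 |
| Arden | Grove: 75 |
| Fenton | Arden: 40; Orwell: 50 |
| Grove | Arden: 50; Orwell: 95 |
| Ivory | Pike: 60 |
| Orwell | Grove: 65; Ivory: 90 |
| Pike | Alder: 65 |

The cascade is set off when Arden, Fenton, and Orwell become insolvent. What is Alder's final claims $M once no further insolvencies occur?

65

Round 1 — Arden, Fenton, Orwell become insolvent (initial).
  Grove: +75+65 → 140 ≥ 120
  Ivory: +90 → 90 ≥ 70
Round 2 — Grove, Ivory become insolvent.
  Pike: +60 → 60 ≥ 60
Round 3 — Pike becomes insolvent.
  Alder: +65 → 65 < 100
No further insolvencies.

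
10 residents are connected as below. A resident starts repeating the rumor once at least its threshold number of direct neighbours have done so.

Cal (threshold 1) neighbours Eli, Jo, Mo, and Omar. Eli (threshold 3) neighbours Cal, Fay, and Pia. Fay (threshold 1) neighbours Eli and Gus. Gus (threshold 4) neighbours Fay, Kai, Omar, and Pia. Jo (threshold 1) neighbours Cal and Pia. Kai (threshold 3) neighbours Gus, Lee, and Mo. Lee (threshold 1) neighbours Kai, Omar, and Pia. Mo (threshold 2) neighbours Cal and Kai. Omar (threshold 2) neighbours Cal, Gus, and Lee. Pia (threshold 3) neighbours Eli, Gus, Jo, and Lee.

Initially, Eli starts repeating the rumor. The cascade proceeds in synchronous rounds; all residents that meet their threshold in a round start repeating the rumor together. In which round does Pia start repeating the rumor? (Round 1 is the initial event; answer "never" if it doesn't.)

never

Round 1 — Eli starts repeating the rumor (initial).
Round 2 — checking thresholds:
  Cal: 1 of 4 neighbours ≥ 1, starts repeating the rumor.
  Fay: 1 of 2 neighbours ≥ 1, starts repeating the rumor.
  Pia: 1 of 4 neighbours < 3, not yet.
Round 3 — checking thresholds:
  Gus: 1 of 4 neighbours < 4, not yet.
  Jo: 1 of 2 neighbours ≥ 1, starts repeating the rumor.
  Mo: 1 of 2 neighbours < 2, not yet.
  Omar: 1 of 3 neighbours < 2, not yet.
  Pia: 1 of 4 neighbours < 3, not yet.
Round 4 — no new spreads; cascade stops.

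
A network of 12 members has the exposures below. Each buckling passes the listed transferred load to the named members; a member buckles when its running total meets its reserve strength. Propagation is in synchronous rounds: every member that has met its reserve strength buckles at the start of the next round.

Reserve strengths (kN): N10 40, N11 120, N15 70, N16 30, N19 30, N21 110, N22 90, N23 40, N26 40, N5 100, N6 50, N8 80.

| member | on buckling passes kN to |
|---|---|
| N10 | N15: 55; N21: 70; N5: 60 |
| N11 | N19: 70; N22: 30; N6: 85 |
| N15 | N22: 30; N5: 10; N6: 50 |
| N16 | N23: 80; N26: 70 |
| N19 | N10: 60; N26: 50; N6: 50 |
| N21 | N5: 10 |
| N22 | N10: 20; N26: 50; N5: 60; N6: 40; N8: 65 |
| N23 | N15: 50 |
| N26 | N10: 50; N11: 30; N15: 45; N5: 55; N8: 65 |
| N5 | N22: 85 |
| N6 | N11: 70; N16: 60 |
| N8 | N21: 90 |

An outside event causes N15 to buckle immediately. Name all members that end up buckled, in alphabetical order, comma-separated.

N10, N15, N16, N21, N22, N23, N26, N5, N6, N8

Round 1 — N15 buckles (initial).
  N22: +30 → 30 < 90
  N5: +10 → 10 < 100
  N6: +50 → 50 ≥ 50
Round 2 — N6 buckles.
  N11: +70 → 70 < 120
  N16: +60 → 60 ≥ 30
Round 3 — N16 buckles.
  N23: +80 → 80 ≥ 40
  N26: +70 → 70 ≥ 40
Round 4 — N23, N26 buckle.
  N10: +50 → 50 ≥ 40
  N11: +30 → 100 < 120
  N5: +55 → 65 < 100
  N8: +65 → 65 < 80
Round 5 — N10 buckles.
  N21: +70 → 70 < 110
  N5: +60 → 125 ≥ 100
Round 6 — N5 buckles.
  N22: +85 → 115 ≥ 90
Round 7 — N22 buckles.
  N8: +65 → 130 ≥ 80
Round 8 — N8 buckles.
  N21: +90 → 160 ≥ 110
Round 9 — N21 buckles.
No further bucklings.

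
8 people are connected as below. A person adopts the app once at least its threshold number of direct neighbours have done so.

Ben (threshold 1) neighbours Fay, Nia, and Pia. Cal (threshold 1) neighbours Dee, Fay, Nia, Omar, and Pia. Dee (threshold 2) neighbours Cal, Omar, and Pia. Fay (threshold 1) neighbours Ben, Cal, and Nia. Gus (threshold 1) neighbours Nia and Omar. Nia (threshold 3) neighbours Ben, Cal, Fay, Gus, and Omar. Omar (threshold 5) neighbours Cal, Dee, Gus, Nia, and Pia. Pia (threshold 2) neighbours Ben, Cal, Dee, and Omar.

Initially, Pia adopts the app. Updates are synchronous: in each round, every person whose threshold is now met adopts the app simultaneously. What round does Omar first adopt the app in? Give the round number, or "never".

6

Round 1 — Pia adopts the app (initial).
Round 2 — checking thresholds:
  Ben: 1 of 3 neighbours ≥ 1, adopts the app.
  Cal: 1 of 5 neighbours ≥ 1, adopts the app.
  Dee: 1 of 3 neighbours < 2, not yet.
  Omar: 1 of 5 neighbours < 5, not yet.
Round 3 — checking thresholds:
  Dee: 2 of 3 neighbours ≥ 2, adopts the app.
  Fay: 2 of 3 neighbours ≥ 1, adopts the app.
  Nia: 2 of 5 neighbours < 3, not yet.
  Omar: 2 of 5 neighbours < 5, not yet.
Round 4 — checking thresholds:
  Nia: 3 of 5 neighbours ≥ 3, adopts the app.
  Omar: 3 of 5 neighbours < 5, not yet.
Round 5 — checking thresholds:
  Gus: 1 of 2 neighbours ≥ 1, adopts the app.
  Omar: 4 of 5 neighbours < 5, not yet.
Round 6 — checking thresholds:
  Omar: 5 of 5 neighbours ≥ 5, adopts the app.
Round 7 — no new adoptions; cascade stops.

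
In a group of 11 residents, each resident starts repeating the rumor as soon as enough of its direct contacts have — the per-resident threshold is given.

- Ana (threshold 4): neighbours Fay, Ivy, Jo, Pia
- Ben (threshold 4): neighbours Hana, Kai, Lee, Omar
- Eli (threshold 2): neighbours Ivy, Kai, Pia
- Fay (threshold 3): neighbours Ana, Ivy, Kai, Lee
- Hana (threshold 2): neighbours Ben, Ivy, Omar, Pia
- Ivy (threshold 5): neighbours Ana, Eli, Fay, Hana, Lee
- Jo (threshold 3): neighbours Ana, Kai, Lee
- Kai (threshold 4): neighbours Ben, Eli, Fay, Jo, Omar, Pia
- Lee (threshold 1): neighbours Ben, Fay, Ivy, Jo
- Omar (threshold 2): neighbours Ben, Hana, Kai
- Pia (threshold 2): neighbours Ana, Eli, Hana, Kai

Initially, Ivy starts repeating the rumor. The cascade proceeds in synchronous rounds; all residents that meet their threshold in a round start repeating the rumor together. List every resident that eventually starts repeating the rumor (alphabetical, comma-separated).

Round 1 — Ivy starts repeating the rumor (initial).
Round 2 — checking thresholds:
  Ana: 1 of 4 neighbours < 4, below threshold.
  Eli: 1 of 3 neighbours < 2, below threshold.
  Fay: 1 of 4 neighbours < 3, below threshold.
  Hana: 1 of 4 neighbours < 2, below threshold.
  Lee: 1 of 4 neighbours ≥ 1, starts repeating the rumor.
Round 3 — no new spreads; cascade stops.

Ivy, Lee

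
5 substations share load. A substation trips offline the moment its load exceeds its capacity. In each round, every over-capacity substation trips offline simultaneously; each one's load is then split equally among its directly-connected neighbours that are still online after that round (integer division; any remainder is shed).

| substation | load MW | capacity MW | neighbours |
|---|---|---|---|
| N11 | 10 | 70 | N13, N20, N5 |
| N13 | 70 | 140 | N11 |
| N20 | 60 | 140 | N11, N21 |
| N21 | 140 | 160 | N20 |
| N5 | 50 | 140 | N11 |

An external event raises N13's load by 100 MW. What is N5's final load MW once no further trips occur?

Round 1 — N13 at 170 > 140. N13 trips offline.
  N13 sheds 170 MW to N11: 170 each.
    N11: 10+170 = 180 > 70
Round 2 — N11 trips offline.
  N11 sheds 180 MW to N20, N5: 90 each.
    N20: 60+90 = 150 > 140
    N5: 50+90 = 140 ≤ 140
Round 3 — N20 trips offline.
  N20 sheds 150 MW to N21: 150 each.
    N21: 140+150 = 290 > 160
Round 4 — N21 trips offline.
  N21 sheds 290 MW: no online neighbours, lost.
No further trips.

140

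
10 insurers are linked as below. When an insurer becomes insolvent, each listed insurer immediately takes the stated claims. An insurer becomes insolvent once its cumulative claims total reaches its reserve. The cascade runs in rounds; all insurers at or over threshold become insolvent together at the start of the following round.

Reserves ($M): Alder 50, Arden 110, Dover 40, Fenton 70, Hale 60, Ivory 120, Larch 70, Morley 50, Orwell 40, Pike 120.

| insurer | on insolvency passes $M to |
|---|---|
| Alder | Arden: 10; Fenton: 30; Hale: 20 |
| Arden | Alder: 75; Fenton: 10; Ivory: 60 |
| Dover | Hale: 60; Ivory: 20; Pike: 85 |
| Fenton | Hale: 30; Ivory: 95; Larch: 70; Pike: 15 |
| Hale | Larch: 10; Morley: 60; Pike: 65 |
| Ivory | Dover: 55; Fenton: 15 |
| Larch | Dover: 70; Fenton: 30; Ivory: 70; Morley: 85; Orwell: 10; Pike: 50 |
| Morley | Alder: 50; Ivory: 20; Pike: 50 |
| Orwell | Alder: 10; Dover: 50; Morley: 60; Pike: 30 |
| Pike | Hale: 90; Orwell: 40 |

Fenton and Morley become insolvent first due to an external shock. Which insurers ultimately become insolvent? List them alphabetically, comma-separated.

Round 1 — Fenton, Morley become insolvent (initial).
  Alder: +50 → 50 ≥ 50
  Hale: +30 → 30 < 60
  Ivory: +95+20 → 115 < 120
  Larch: +70 → 70 ≥ 70
  Pike: +15+50 → 65 < 120
Round 2 — Alder, Larch become insolvent.
  Arden: +10 → 10 < 110
  Dover: +70 → 70 ≥ 40
  Hale: +20 → 50 < 60
  Ivory: +70 → 185 ≥ 120
  Orwell: +10 → 10 < 40
  Pike: +50 → 115 < 120
Round 3 — Dover, Ivory become insolvent.
  Hale: +60 → 110 ≥ 60
  Pike: +85 → 200 ≥ 120
Round 4 — Hale, Pike become insolvent.
  Orwell: +40 → 50 ≥ 40
Round 5 — Orwell becomes insolvent.
No further insolvencies.

Alder, Dover, Fenton, Hale, Ivory, Larch, Morley, Orwell, Pike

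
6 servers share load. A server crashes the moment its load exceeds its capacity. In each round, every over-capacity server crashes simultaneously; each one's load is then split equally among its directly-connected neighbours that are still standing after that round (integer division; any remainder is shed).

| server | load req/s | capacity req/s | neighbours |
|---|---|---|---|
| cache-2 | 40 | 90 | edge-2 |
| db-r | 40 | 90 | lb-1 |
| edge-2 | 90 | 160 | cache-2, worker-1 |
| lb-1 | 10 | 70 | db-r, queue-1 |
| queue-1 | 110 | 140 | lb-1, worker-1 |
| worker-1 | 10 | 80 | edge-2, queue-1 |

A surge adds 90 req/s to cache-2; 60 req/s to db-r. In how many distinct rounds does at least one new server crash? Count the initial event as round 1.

3

Round 1 — cache-2 at 130 > 90; db-r at 100 > 90. cache-2, db-r crash.
  cache-2 sheds 130 req/s to edge-2: 130 each.
    edge-2: 90+130 = 220 > 160
  db-r sheds 100 req/s to lb-1: 100 each.
    lb-1: 10+100 = 110 > 70
Round 2 — edge-2, lb-1 crash.
  edge-2 sheds 220 req/s to worker-1: 220 each.
    worker-1: 10+220 = 230 > 80
  lb-1 sheds 110 req/s to queue-1: 110 each.
    queue-1: 110+110 = 220 > 140
Round 3 — queue-1, worker-1 crash.
  queue-1 sheds 220 req/s: no online neighbours, lost.
  worker-1 sheds 230 req/s: no online neighbours, lost.
No further crashes.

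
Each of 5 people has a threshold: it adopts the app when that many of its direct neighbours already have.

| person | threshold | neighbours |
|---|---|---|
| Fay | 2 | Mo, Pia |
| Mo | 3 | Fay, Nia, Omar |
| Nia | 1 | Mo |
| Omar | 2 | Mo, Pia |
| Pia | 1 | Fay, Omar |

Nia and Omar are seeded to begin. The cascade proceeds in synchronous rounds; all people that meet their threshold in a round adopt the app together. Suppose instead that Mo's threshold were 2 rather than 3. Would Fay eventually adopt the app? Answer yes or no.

With Mo's threshold at 2:
Round 1 — Nia, Omar adopt the app (initial).
Round 2 — checking thresholds:
  Mo: 2 of 3 neighbours ≥ 2, adopts the app.
  Pia: 1 of 2 neighbours ≥ 1, adopts the app.
Round 3 — checking thresholds:
  Fay: 2 of 2 neighbours ≥ 2, adopts the app.
Round 4 — no new adoptions; cascade stops.

yes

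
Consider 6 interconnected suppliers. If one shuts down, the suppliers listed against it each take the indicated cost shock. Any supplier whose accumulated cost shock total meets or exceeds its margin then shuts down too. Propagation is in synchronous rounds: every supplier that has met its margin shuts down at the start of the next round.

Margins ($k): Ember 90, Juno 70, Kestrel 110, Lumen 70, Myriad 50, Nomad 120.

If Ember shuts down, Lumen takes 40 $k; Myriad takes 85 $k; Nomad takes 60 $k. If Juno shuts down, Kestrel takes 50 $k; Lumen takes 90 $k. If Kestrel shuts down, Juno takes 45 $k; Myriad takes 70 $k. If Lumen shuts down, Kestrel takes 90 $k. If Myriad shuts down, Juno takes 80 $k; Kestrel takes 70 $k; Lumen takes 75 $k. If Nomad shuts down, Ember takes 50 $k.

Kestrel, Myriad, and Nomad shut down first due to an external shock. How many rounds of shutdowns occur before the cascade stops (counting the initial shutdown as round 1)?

2

Round 1 — Kestrel, Myriad, Nomad shut down (initial).
  Ember: +50 → 50 < 90
  Juno: +45+80 → 125 ≥ 70
  Lumen: +75 → 75 ≥ 70
Round 2 — Juno, Lumen shut down.
No further shutdowns.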